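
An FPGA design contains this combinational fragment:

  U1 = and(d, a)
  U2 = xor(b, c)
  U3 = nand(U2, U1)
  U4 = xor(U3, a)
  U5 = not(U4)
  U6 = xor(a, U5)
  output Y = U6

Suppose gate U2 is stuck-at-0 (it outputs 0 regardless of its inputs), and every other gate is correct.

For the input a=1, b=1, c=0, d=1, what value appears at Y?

Propagate with U2 forced: U1=1, U2=0 [stuck-at-0], U3=1, U4=0, U5=1, U6=0.
So Y = 0. (Without the fault it would be 1.)

0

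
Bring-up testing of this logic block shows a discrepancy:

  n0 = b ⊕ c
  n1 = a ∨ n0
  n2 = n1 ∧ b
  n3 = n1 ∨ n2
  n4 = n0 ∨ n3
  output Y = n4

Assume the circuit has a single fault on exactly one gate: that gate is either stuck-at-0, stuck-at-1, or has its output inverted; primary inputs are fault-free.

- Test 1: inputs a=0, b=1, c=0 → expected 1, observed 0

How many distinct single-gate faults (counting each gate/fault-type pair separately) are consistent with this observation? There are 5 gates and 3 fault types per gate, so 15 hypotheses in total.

4

Fault-free: n0=1, n1=1, n2=1, n3=1, n4=1 → 1. Observed 0.
  n0: stuck-at-0, inverted output ✓; others ✗
  n1: none of the 3 fault types match ✗
  n2: none of the 3 fault types match ✗
  n3: none of the 3 fault types match ✗
  n4: stuck-at-0, inverted output ✓; others ✗
Consistent faults: {n0 stuck-at-0, n0 inverted output, n4 stuck-at-0, n4 inverted output} — 4 in all.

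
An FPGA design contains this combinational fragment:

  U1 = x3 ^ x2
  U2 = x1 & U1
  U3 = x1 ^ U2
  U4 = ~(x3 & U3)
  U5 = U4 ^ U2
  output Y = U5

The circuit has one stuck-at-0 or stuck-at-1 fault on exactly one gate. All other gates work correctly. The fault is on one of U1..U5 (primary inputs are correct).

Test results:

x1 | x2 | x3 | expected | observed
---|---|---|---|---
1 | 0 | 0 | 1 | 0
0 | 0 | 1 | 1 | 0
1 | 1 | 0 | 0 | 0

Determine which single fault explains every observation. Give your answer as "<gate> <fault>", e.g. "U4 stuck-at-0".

U5 stuck-at-0

Fault-free values for test 1 (x1=1, x2=0, x3=0): U1=0, U2=0, U3=1, U4=1, U5=1, giving Y=1. Observed 0.
Test 1: faults giving observed 0 are {U1 stuck-at-1, U2 stuck-at-1, U4 stuck-at-0, U5 stuck-at-0}.
Test 2 (x1=0, x2=0, x3=1): fault-free U1=1, U2=0, U3=0, U4=1, U5=1 → 1; observed 0. Eliminates U1 stuck-at-1, U2 stuck-at-1.
Test 3 (x1=1, x2=1, x3=0): fault-free U1=1, U2=1, U3=0, U4=1, U5=0 → 0; observed 0. Eliminates U4 stuck-at-0.
Only U5 stuck-at-0 is consistent with every test.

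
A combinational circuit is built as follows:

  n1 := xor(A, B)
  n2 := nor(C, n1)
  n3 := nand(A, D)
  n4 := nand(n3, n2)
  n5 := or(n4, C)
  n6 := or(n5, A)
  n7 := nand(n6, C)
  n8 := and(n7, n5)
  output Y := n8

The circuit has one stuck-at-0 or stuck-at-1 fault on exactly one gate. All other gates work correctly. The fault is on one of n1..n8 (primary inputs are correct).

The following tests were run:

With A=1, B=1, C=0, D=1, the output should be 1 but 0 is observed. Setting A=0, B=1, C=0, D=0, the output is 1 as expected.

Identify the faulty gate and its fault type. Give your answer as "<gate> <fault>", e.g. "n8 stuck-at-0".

n3 stuck-at-1

Fault-free values for test 1 (A=1, B=1, C=0, D=1): n1=0, n2=1, n3=0, n4=1, n5=1, n6=1, n7=1, n8=1, giving Y=1. Observed 0.
Test 1: faults giving observed 0 are {n3 stuck-at-1, n4 stuck-at-0, n5 stuck-at-0, n7 stuck-at-0, n8 stuck-at-0}.
Test 2 (A=0, B=1, C=0, D=0): fault-free n1=1, n2=0, n3=1, n4=1, n5=1, n6=1, n7=1, n8=1 → 1; observed 1. Eliminates n4 stuck-at-0, n5 stuck-at-0, n7 stuck-at-0, n8 stuck-at-0.
Only n3 stuck-at-1 is consistent with every test.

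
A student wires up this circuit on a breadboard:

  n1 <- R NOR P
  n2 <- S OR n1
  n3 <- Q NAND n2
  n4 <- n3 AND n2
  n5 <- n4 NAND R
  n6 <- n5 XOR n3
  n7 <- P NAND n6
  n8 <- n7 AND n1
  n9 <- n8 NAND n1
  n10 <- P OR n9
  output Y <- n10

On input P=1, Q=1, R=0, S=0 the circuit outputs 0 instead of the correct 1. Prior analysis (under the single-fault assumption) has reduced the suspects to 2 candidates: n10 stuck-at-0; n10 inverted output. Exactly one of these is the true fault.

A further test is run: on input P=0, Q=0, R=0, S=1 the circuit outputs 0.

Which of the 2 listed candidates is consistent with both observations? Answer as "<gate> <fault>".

n10 stuck-at-0

Evaluate each candidate on input P=0, Q=0, R=0, S=1:
  n10 stuck-at-0: n1=1, n2=1, n3=1, n4=1, n5=1, n6=0, n7=1, n8=1, n9=0, n10=0 [stuck-at-0] → 0 — matches
  n10 inverted output: n1=1, n2=1, n3=1, n4=1, n5=1, n6=0, n7=1, n8=1, n9=0, n10=1 [inverted output] → 1 — eliminated
Only n10 stuck-at-0 reproduces the observed 0.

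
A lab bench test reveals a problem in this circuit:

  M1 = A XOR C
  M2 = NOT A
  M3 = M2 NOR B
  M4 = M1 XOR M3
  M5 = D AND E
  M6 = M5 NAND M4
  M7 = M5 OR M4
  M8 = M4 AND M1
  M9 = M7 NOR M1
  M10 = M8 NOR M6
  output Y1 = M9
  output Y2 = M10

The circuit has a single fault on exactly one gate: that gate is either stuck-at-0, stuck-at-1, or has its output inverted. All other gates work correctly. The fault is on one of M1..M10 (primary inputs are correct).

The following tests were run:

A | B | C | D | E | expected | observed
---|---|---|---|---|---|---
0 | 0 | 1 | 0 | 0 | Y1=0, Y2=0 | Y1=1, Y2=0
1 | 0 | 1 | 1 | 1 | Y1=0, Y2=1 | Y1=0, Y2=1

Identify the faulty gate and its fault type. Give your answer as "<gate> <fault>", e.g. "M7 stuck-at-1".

Fault-free values for test 1 (A=0, B=0, C=1, D=0, E=0): M1=1, M2=1, M3=0, M4=1, M5=0, M6=1, M7=1, M8=1, M9=0, M10=0, giving Y1=0, Y2=0. Observed Y1=1, Y2=0.
Test 1: faults giving observed Y1=1, Y2=0 are {M1 stuck-at-0, M1 inverted output, M9 stuck-at-1, M9 inverted output}.
Test 2 (A=1, B=0, C=1, D=1, E=1): fault-free M1=0, M2=0, M3=1, M4=1, M5=1, M6=0, M7=1, M8=0, M9=0, M10=1 → Y1=0, Y2=1; observed Y1=0, Y2=1. Eliminates M1 inverted output, M9 stuck-at-1, M9 inverted output.
Only M1 stuck-at-0 is consistent with every test.

M1 stuck-at-0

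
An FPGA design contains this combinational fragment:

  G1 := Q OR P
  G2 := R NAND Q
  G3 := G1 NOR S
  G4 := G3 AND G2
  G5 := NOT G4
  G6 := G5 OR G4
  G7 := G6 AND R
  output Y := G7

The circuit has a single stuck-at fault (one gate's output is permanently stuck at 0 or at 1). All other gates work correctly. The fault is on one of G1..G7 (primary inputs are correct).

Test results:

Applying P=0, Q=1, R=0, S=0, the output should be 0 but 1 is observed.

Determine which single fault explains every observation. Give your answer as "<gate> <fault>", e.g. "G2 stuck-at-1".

Fault-free values for test 1 (P=0, Q=1, R=0, S=0): G1=1, G2=1, G3=0, G4=0, G5=1, G6=1, G7=0, giving Y=0. Observed 1.
Test 1: faults giving observed 1 are {G7 stuck-at-1}.
Only G7 stuck-at-1 is consistent with every test.

G7 stuck-at-1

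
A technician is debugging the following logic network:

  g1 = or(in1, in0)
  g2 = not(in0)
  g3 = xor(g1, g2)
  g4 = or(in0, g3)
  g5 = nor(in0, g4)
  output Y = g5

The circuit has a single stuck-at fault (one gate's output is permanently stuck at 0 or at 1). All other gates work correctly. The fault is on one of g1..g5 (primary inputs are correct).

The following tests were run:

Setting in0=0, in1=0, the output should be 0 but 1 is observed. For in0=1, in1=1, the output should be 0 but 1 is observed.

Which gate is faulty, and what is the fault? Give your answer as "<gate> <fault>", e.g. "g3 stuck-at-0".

g5 stuck-at-1

Fault-free values for test 1 (in0=0, in1=0): g1=0, g2=1, g3=1, g4=1, g5=0, giving Y=0. Observed 1.
Test 1: faults giving observed 1 are {g1 stuck-at-1, g2 stuck-at-0, g3 stuck-at-0, g4 stuck-at-0, g5 stuck-at-1}.
Test 2 (in0=1, in1=1): fault-free g1=1, g2=0, g3=1, g4=1, g5=0 → 0; observed 1. Eliminates g1 stuck-at-1, g2 stuck-at-0, g3 stuck-at-0, g4 stuck-at-0.
Only g5 stuck-at-1 is consistent with every test.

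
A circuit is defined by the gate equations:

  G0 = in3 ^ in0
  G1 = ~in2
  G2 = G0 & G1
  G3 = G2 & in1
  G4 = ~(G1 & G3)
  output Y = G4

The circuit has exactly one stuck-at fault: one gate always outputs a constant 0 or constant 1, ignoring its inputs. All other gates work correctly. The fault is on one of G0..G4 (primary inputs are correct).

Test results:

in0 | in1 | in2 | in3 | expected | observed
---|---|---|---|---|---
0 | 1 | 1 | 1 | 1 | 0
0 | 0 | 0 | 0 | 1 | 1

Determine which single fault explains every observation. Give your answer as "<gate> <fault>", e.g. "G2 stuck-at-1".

G1 stuck-at-1

Fault-free values for test 1 (in0=0, in1=1, in2=1, in3=1): G0=1, G1=0, G2=0, G3=0, G4=1, giving Y=1. Observed 0.
Test 1: faults giving observed 0 are {G1 stuck-at-1, G4 stuck-at-0}.
Test 2 (in0=0, in1=0, in2=0, in3=0): fault-free G0=0, G1=1, G2=0, G3=0, G4=1 → 1; observed 1. Eliminates G4 stuck-at-0.
Only G1 stuck-at-1 is consistent with every test.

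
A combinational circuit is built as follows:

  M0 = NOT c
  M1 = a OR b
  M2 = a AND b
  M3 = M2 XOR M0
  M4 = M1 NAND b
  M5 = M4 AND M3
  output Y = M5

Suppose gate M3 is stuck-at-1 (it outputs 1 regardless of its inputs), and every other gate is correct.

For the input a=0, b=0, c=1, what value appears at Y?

Propagate with M3 forced: M0=0, M1=0, M2=0, M3=1 [stuck-at-1], M4=1, M5=1.
So Y = 1. (Without the fault it would be 0.)

1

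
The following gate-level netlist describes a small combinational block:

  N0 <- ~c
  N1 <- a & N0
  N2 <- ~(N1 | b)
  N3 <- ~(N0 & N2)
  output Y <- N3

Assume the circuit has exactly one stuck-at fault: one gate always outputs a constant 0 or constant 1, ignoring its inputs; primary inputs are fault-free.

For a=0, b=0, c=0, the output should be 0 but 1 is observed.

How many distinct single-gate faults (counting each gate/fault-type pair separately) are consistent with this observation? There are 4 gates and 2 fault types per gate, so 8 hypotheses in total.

4

Fault-free: N0=1, N1=0, N2=1, N3=0 → 0. Observed 1.
  N0 stuck-at-0: output 1 ✓
  N0 stuck-at-1: output 0 ✗
  N1 stuck-at-0: output 0 ✗
  N1 stuck-at-1: output 1 ✓
  N2 stuck-at-0: output 1 ✓
  N2 stuck-at-1: output 0 ✗
  N3 stuck-at-0: output 0 ✗
  N3 stuck-at-1: output 1 ✓
Consistent faults: {N0 stuck-at-0, N1 stuck-at-1, N2 stuck-at-0, N3 stuck-at-1} — 4 in all.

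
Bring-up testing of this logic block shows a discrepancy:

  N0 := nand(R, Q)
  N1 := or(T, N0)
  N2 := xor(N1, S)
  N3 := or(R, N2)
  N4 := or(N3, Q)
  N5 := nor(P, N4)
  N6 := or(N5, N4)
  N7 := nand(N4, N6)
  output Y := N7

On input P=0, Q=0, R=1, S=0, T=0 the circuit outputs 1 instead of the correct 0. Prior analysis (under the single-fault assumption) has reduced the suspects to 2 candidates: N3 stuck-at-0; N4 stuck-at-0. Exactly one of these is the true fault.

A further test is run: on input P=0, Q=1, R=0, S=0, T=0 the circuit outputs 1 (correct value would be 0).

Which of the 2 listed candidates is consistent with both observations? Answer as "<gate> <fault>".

Evaluate each candidate on input P=0, Q=1, R=0, S=0, T=0:
  N3 stuck-at-0: N0=1, N1=1, N2=1, N3=0 [stuck-at-0], N4=1, N5=0, N6=1, N7=0 → 0 — eliminated
  N4 stuck-at-0: N0=1, N1=1, N2=1, N3=1, N4=0 [stuck-at-0], N5=1, N6=1, N7=1 → 1 — matches
Only N4 stuck-at-0 reproduces the observed 1.

N4 stuck-at-0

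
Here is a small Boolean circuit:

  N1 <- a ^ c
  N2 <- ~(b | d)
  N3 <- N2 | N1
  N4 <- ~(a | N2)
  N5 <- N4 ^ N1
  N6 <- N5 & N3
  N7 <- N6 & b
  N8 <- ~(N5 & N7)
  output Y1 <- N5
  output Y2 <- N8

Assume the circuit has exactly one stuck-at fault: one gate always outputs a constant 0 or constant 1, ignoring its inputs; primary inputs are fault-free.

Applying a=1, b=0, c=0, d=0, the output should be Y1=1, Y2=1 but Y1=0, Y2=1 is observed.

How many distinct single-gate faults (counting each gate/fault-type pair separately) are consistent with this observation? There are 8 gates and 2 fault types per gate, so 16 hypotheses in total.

Fault-free: N1=1, N2=1, N3=1, N4=0, N5=1, N6=1, N7=0, N8=1 → Y1=1, Y2=1. Observed Y1=0, Y2=1.
  N1: stuck-at-0 ✓; others ✗
  N2: none of the 2 fault types match ✗
  N3: none of the 2 fault types match ✗
  N4: stuck-at-1 ✓; others ✗
  N5: stuck-at-0 ✓; others ✗
  N6: none of the 2 fault types match ✗
  N7: none of the 2 fault types match ✗
  N8: none of the 2 fault types match ✗
Consistent faults: {N1 stuck-at-0, N4 stuck-at-1, N5 stuck-at-0} — 3 in all.

3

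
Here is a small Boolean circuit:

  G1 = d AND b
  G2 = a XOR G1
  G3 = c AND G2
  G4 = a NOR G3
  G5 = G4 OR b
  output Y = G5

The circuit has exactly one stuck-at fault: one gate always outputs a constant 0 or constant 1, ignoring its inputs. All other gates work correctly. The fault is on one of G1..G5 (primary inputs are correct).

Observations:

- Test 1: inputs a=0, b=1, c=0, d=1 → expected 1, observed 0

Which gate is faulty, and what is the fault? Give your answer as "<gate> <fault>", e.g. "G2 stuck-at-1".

G5 stuck-at-0

Fault-free values for test 1 (a=0, b=1, c=0, d=1): G1=1, G2=1, G3=0, G4=1, G5=1, giving Y=1. Observed 0.
Test 1: faults giving observed 0 are {G5 stuck-at-0}.
Only G5 stuck-at-0 is consistent with every test.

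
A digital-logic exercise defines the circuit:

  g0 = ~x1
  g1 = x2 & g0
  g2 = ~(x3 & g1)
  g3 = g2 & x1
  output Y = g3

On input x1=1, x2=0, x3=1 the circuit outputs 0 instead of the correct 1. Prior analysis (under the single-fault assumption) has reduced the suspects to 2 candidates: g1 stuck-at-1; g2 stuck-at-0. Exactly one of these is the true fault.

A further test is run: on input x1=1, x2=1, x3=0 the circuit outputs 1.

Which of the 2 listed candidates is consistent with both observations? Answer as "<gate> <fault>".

g1 stuck-at-1

Evaluate each candidate on input x1=1, x2=1, x3=0:
  g1 stuck-at-1: g0=0, g1=1 [stuck-at-1], g2=1, g3=1 → 1 — matches
  g2 stuck-at-0: g0=0, g1=0, g2=0 [stuck-at-0], g3=0 → 0 — eliminated
Only g1 stuck-at-1 reproduces the observed 1.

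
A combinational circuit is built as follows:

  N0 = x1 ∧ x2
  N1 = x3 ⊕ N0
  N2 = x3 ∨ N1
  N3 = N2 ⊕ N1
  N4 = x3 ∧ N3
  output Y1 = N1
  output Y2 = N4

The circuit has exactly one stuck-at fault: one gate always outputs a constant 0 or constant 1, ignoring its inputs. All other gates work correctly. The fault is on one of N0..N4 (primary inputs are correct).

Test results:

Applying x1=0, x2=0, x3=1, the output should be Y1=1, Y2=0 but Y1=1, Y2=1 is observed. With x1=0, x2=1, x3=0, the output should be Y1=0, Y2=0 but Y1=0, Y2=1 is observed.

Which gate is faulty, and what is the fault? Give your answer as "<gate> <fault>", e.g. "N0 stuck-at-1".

Fault-free values for test 1 (x1=0, x2=0, x3=1): N0=0, N1=1, N2=1, N3=0, N4=0, giving Y1=1, Y2=0. Observed Y1=1, Y2=1.
Test 1: faults giving observed Y1=1, Y2=1 are {N2 stuck-at-0, N3 stuck-at-1, N4 stuck-at-1}.
Test 2 (x1=0, x2=1, x3=0): fault-free N0=0, N1=0, N2=0, N3=0, N4=0 → Y1=0, Y2=0; observed Y1=0, Y2=1. Eliminates N2 stuck-at-0, N3 stuck-at-1.
Only N4 stuck-at-1 is consistent with every test.

N4 stuck-at-1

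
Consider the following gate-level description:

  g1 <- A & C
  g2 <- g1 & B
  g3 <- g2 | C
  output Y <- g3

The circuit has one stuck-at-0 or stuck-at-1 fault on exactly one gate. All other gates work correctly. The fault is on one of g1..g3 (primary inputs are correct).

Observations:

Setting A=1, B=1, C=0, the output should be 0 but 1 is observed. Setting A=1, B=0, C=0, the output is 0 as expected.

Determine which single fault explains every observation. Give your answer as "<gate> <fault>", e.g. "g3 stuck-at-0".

g1 stuck-at-1

Fault-free values for test 1 (A=1, B=1, C=0): g1=0, g2=0, g3=0, giving Y=0. Observed 1.
Test 1: faults giving observed 1 are {g1 stuck-at-1, g2 stuck-at-1, g3 stuck-at-1}.
Test 2 (A=1, B=0, C=0): fault-free g1=0, g2=0, g3=0 → 0; observed 0. Eliminates g2 stuck-at-1, g3 stuck-at-1.
Only g1 stuck-at-1 is consistent with every test.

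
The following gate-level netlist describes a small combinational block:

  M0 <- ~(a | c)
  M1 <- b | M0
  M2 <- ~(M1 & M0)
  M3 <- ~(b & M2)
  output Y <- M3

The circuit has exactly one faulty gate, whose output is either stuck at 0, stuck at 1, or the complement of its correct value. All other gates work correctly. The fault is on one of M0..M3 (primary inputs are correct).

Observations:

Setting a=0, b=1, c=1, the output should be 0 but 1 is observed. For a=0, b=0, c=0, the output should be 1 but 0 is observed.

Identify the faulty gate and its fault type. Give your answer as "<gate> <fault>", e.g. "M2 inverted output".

M3 inverted output

Fault-free values for test 1 (a=0, b=1, c=1): M0=0, M1=1, M2=1, M3=0, giving Y=0. Observed 1.
Test 1: faults giving observed 1 are {M0 stuck-at-1, M0 inverted output, M2 stuck-at-0, M2 inverted output, M3 stuck-at-1, M3 inverted output}.
Test 2 (a=0, b=0, c=0): fault-free M0=1, M1=1, M2=0, M3=1 → 1; observed 0. Eliminates M0 stuck-at-1, M0 inverted output, M2 stuck-at-0, M2 inverted output, M3 stuck-at-1.
Only M3 inverted output is consistent with every test.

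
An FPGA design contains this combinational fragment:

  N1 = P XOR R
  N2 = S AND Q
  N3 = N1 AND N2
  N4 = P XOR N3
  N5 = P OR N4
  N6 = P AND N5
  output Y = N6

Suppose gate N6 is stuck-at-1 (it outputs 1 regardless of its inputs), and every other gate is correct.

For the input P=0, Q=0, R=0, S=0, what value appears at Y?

1

Propagate with N6 forced: N1=0, N2=0, N3=0, N4=0, N5=0, N6=1 [stuck-at-1].
So Y = 1. (Without the fault it would be 0.)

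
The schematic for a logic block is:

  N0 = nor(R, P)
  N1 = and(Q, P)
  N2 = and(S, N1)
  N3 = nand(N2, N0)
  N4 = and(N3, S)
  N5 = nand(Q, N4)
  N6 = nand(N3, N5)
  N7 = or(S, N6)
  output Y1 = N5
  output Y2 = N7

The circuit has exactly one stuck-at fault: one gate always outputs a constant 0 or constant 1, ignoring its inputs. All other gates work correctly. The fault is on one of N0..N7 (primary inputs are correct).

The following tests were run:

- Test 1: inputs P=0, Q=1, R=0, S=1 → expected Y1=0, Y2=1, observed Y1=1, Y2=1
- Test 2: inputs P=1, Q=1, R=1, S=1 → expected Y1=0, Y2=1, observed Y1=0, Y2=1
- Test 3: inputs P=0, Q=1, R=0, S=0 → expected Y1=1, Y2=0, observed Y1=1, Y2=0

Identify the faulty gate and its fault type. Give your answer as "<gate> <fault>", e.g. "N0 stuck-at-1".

N1 stuck-at-1

Fault-free values for test 1 (P=0, Q=1, R=0, S=1): N0=1, N1=0, N2=0, N3=1, N4=1, N5=0, N6=1, N7=1, giving Y1=0, Y2=1. Observed Y1=1, Y2=1.
Test 1: faults giving observed Y1=1, Y2=1 are {N1 stuck-at-1, N2 stuck-at-1, N3 stuck-at-0, N4 stuck-at-0, N5 stuck-at-1}.
Test 2 (P=1, Q=1, R=1, S=1): fault-free N0=0, N1=1, N2=1, N3=1, N4=1, N5=0, N6=1, N7=1 → Y1=0, Y2=1; observed Y1=0, Y2=1. Eliminates N3 stuck-at-0, N4 stuck-at-0, N5 stuck-at-1.
Test 3 (P=0, Q=1, R=0, S=0): fault-free N0=1, N1=0, N2=0, N3=1, N4=0, N5=1, N6=0, N7=0 → Y1=1, Y2=0; observed Y1=1, Y2=0. Eliminates N2 stuck-at-1.
Only N1 stuck-at-1 is consistent with every test.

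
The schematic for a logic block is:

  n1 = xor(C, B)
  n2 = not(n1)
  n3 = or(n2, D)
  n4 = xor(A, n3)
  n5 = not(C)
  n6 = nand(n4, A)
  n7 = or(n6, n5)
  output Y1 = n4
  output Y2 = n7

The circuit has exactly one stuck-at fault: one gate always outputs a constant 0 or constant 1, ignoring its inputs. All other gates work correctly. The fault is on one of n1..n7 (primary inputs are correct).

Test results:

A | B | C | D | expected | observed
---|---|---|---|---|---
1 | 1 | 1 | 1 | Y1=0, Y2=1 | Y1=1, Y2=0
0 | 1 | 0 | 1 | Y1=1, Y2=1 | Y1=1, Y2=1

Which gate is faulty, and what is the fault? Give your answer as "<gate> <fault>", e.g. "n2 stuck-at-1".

Fault-free values for test 1 (A=1, B=1, C=1, D=1): n1=0, n2=1, n3=1, n4=0, n5=0, n6=1, n7=1, giving Y1=0, Y2=1. Observed Y1=1, Y2=0.
Test 1: faults giving observed Y1=1, Y2=0 are {n3 stuck-at-0, n4 stuck-at-1}.
Test 2 (A=0, B=1, C=0, D=1): fault-free n1=1, n2=0, n3=1, n4=1, n5=1, n6=1, n7=1 → Y1=1, Y2=1; observed Y1=1, Y2=1. Eliminates n3 stuck-at-0.
Only n4 stuck-at-1 is consistent with every test.

n4 stuck-at-1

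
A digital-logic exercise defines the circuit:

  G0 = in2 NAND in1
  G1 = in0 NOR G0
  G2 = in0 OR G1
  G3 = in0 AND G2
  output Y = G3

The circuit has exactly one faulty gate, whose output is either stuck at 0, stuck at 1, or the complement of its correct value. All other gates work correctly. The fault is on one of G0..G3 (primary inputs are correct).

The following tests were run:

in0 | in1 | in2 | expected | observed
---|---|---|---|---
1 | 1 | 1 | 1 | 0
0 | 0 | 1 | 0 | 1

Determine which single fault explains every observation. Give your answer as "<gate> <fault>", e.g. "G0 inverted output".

G3 inverted output

Fault-free values for test 1 (in0=1, in1=1, in2=1): G0=0, G1=0, G2=1, G3=1, giving Y=1. Observed 0.
Test 1: faults giving observed 0 are {G2 stuck-at-0, G2 inverted output, G3 stuck-at-0, G3 inverted output}.
Test 2 (in0=0, in1=0, in2=1): fault-free G0=1, G1=0, G2=0, G3=0 → 0; observed 1. Eliminates G2 stuck-at-0, G2 inverted output, G3 stuck-at-0.
Only G3 inverted output is consistent with every test.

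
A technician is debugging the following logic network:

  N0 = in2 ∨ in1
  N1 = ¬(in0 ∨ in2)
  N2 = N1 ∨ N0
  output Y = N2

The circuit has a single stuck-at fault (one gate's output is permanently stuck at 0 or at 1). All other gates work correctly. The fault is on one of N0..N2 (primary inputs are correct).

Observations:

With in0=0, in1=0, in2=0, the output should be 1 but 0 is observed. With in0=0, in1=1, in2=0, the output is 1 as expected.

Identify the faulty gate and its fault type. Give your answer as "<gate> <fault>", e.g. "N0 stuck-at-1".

N1 stuck-at-0

Fault-free values for test 1 (in0=0, in1=0, in2=0): N0=0, N1=1, N2=1, giving Y=1. Observed 0.
Test 1: faults giving observed 0 are {N1 stuck-at-0, N2 stuck-at-0}.
Test 2 (in0=0, in1=1, in2=0): fault-free N0=1, N1=1, N2=1 → 1; observed 1. Eliminates N2 stuck-at-0.
Only N1 stuck-at-0 is consistent with every test.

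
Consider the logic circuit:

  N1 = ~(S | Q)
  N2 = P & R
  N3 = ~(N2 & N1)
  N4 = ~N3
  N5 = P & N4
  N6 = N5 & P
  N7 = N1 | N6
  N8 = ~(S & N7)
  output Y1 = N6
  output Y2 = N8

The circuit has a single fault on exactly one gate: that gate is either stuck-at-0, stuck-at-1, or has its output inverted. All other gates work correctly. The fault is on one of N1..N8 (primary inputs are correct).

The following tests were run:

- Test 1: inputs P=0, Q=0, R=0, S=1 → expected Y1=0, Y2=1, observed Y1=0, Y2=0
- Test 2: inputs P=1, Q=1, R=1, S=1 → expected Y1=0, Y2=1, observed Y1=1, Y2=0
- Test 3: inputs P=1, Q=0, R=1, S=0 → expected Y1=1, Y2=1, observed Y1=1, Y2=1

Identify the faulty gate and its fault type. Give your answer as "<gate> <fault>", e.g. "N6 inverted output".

Fault-free values for test 1 (P=0, Q=0, R=0, S=1): N1=0, N2=0, N3=1, N4=0, N5=0, N6=0, N7=0, N8=1, giving Y1=0, Y2=1. Observed Y1=0, Y2=0.
Test 1: faults giving observed Y1=0, Y2=0 are {N1 stuck-at-1, N1 inverted output, N7 stuck-at-1, N7 inverted output, N8 stuck-at-0, N8 inverted output}.
Test 2 (P=1, Q=1, R=1, S=1): fault-free N1=0, N2=1, N3=1, N4=0, N5=0, N6=0, N7=0, N8=1 → Y1=0, Y2=1; observed Y1=1, Y2=0. Eliminates N7 stuck-at-1, N7 inverted output, N8 stuck-at-0, N8 inverted output.
Test 3 (P=1, Q=0, R=1, S=0): fault-free N1=1, N2=1, N3=0, N4=1, N5=1, N6=1, N7=1, N8=1 → Y1=1, Y2=1; observed Y1=1, Y2=1. Eliminates N1 inverted output.
Only N1 stuck-at-1 is consistent with every test.

N1 stuck-at-1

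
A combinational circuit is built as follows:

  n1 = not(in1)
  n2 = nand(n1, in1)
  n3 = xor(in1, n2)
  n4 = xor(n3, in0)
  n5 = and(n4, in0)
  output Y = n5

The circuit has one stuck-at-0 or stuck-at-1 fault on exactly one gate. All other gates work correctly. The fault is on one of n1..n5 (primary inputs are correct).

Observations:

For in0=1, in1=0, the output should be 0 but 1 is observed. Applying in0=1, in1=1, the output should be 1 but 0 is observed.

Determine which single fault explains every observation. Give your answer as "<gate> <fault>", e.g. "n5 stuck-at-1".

Fault-free values for test 1 (in0=1, in1=0): n1=1, n2=1, n3=1, n4=0, n5=0, giving Y=0. Observed 1.
Test 1: faults giving observed 1 are {n2 stuck-at-0, n3 stuck-at-0, n4 stuck-at-1, n5 stuck-at-1}.
Test 2 (in0=1, in1=1): fault-free n1=0, n2=1, n3=0, n4=1, n5=1 → 1; observed 0. Eliminates n3 stuck-at-0, n4 stuck-at-1, n5 stuck-at-1.
Only n2 stuck-at-0 is consistent with every test.

n2 stuck-at-0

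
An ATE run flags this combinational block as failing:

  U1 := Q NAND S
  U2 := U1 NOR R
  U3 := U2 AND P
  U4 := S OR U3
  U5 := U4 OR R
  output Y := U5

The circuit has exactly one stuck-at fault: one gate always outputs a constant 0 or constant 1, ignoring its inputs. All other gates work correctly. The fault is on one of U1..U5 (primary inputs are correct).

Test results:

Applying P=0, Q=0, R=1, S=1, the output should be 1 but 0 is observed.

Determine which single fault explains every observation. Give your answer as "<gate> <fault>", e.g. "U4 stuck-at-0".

Fault-free values for test 1 (P=0, Q=0, R=1, S=1): U1=1, U2=0, U3=0, U4=1, U5=1, giving Y=1. Observed 0.
Test 1: faults giving observed 0 are {U5 stuck-at-0}.
Only U5 stuck-at-0 is consistent with every test.

U5 stuck-at-0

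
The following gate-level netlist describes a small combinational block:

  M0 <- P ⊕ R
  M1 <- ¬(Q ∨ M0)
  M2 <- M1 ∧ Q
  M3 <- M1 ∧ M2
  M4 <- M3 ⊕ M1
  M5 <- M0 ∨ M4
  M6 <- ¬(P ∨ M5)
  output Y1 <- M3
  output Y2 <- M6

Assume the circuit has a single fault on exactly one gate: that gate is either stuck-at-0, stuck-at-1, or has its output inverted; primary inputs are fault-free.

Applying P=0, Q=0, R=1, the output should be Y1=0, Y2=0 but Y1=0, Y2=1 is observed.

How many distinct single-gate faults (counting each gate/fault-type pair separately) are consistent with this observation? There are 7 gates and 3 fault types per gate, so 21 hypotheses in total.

Fault-free: M0=1, M1=0, M2=0, M3=0, M4=0, M5=1, M6=0 → Y1=0, Y2=0. Observed Y1=0, Y2=1.
  M0: none of the 3 fault types match ✗
  M1: none of the 3 fault types match ✗
  M2: none of the 3 fault types match ✗
  M3: none of the 3 fault types match ✗
  M4: none of the 3 fault types match ✗
  M5: stuck-at-0, inverted output ✓; others ✗
  M6: stuck-at-1, inverted output ✓; others ✗
Consistent faults: {M5 stuck-at-0, M5 inverted output, M6 stuck-at-1, M6 inverted output} — 4 in all.

4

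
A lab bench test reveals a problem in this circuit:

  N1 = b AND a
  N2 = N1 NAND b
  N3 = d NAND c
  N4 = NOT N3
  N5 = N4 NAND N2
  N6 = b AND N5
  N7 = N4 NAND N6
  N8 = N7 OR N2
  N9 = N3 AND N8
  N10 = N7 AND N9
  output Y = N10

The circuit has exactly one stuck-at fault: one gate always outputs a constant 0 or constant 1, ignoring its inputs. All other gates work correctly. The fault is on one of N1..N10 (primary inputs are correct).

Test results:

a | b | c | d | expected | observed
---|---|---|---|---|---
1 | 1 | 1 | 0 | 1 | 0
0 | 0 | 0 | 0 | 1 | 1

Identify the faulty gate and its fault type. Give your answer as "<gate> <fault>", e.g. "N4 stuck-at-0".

N4 stuck-at-1

Fault-free values for test 1 (a=1, b=1, c=1, d=0): N1=1, N2=0, N3=1, N4=0, N5=1, N6=1, N7=1, N8=1, N9=1, N10=1, giving Y=1. Observed 0.
Test 1: faults giving observed 0 are {N3 stuck-at-0, N4 stuck-at-1, N7 stuck-at-0, N8 stuck-at-0, N9 stuck-at-0, N10 stuck-at-0}.
Test 2 (a=0, b=0, c=0, d=0): fault-free N1=0, N2=1, N3=1, N4=0, N5=1, N6=0, N7=1, N8=1, N9=1, N10=1 → 1; observed 1. Eliminates N3 stuck-at-0, N7 stuck-at-0, N8 stuck-at-0, N9 stuck-at-0, N10 stuck-at-0.
Only N4 stuck-at-1 is consistent with every test.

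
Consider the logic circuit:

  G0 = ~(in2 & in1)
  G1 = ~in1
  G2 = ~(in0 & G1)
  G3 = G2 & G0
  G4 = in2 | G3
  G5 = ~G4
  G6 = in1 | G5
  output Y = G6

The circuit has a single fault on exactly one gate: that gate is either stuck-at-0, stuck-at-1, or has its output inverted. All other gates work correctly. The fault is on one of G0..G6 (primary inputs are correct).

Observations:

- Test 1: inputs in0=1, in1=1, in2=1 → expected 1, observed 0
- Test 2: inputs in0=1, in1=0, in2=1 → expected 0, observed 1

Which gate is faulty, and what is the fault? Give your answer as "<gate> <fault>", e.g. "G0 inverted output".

G6 inverted output

Fault-free values for test 1 (in0=1, in1=1, in2=1): G0=0, G1=0, G2=1, G3=0, G4=1, G5=0, G6=1, giving Y=1. Observed 0.
Test 1: faults giving observed 0 are {G6 stuck-at-0, G6 inverted output}.
Test 2 (in0=1, in1=0, in2=1): fault-free G0=1, G1=1, G2=0, G3=0, G4=1, G5=0, G6=0 → 0; observed 1. Eliminates G6 stuck-at-0.
Only G6 inverted output is consistent with every test.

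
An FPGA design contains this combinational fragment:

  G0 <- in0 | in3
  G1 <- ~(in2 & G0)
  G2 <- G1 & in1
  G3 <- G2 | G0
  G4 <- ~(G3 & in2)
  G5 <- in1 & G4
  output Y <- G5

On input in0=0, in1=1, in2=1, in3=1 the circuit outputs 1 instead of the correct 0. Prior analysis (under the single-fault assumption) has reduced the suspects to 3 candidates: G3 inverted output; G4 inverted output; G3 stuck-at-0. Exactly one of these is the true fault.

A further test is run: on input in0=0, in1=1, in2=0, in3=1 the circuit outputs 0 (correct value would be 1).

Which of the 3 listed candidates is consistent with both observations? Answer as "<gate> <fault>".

Evaluate each candidate on input in0=0, in1=1, in2=0, in3=1:
  G3 inverted output: G0=1, G1=1, G2=1, G3=0 [inverted output], G4=1, G5=1 → 1 — eliminated
  G4 inverted output: G0=1, G1=1, G2=1, G3=1, G4=0 [inverted output], G5=0 → 0 — matches
  G3 stuck-at-0: G0=1, G1=1, G2=1, G3=0 [stuck-at-0], G4=1, G5=1 → 1 — eliminated
Only G4 inverted output reproduces the observed 0.

G4 inverted output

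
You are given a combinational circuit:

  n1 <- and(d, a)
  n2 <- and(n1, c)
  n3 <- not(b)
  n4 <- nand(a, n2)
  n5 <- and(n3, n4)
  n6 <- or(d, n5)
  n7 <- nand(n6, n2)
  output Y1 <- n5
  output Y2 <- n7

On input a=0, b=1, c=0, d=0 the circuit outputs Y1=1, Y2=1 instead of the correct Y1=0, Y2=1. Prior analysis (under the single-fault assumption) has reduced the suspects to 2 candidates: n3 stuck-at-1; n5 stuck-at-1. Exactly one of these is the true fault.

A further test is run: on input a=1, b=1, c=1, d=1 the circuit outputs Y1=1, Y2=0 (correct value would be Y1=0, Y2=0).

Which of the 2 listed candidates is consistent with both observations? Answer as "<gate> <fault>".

n5 stuck-at-1

Evaluate each candidate on input a=1, b=1, c=1, d=1:
  n3 stuck-at-1: n1=1, n2=1, n3=1 [stuck-at-1], n4=0, n5=0, n6=1, n7=0 → Y1=0, Y2=0 — eliminated
  n5 stuck-at-1: n1=1, n2=1, n3=0, n4=0, n5=1 [stuck-at-1], n6=1, n7=0 → Y1=1, Y2=0 — matches
Only n5 stuck-at-1 reproduces the observed Y1=1, Y2=0.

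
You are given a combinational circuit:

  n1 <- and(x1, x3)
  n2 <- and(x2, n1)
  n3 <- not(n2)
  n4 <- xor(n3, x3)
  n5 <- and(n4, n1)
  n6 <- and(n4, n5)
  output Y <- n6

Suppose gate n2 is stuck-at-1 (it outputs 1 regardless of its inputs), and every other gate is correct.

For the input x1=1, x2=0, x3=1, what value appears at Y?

1

Propagate with n2 forced: n1=1, n2=1 [stuck-at-1], n3=0, n4=1, n5=1, n6=1.
So Y = 1. (Without the fault it would be 0.)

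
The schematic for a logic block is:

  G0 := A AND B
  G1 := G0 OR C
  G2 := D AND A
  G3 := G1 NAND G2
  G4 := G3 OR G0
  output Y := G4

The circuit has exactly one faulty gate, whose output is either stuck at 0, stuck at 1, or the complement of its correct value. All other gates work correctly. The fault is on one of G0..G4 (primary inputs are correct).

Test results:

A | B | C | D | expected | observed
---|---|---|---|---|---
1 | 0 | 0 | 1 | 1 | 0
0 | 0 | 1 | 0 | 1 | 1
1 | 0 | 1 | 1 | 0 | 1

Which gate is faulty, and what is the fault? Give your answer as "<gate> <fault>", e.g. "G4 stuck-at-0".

G1 inverted output

Fault-free values for test 1 (A=1, B=0, C=0, D=1): G0=0, G1=0, G2=1, G3=1, G4=1, giving Y=1. Observed 0.
Test 1: faults giving observed 0 are {G1 stuck-at-1, G1 inverted output, G3 stuck-at-0, G3 inverted output, G4 stuck-at-0, G4 inverted output}.
Test 2 (A=0, B=0, C=1, D=0): fault-free G0=0, G1=1, G2=0, G3=1, G4=1 → 1; observed 1. Eliminates G3 stuck-at-0, G3 inverted output, G4 stuck-at-0, G4 inverted output.
Test 3 (A=1, B=0, C=1, D=1): fault-free G0=0, G1=1, G2=1, G3=0, G4=0 → 0; observed 1. Eliminates G1 stuck-at-1.
Only G1 inverted output is consistent with every test.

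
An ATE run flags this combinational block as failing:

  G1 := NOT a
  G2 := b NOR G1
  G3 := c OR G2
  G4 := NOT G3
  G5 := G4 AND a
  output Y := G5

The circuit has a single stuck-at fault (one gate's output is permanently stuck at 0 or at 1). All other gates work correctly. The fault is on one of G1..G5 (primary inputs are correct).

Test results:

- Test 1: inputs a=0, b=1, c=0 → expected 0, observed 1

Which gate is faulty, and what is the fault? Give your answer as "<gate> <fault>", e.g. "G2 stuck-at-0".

G5 stuck-at-1

Fault-free values for test 1 (a=0, b=1, c=0): G1=1, G2=0, G3=0, G4=1, G5=0, giving Y=0. Observed 1.
Test 1: faults giving observed 1 are {G5 stuck-at-1}.
Only G5 stuck-at-1 is consistent with every test.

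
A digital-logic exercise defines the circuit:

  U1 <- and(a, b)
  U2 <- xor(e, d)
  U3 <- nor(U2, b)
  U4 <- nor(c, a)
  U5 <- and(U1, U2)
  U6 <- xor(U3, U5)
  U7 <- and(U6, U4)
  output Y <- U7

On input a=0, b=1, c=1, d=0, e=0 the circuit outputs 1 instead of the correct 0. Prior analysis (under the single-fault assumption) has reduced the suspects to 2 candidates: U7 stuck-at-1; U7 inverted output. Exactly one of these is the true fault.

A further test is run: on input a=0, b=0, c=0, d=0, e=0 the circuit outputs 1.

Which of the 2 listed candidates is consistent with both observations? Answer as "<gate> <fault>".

U7 stuck-at-1

Evaluate each candidate on input a=0, b=0, c=0, d=0, e=0:
  U7 stuck-at-1: U1=0, U2=0, U3=1, U4=1, U5=0, U6=1, U7=1 [stuck-at-1] → 1 — matches
  U7 inverted output: U1=0, U2=0, U3=1, U4=1, U5=0, U6=1, U7=0 [inverted output] → 0 — eliminated
Only U7 stuck-at-1 reproduces the observed 1.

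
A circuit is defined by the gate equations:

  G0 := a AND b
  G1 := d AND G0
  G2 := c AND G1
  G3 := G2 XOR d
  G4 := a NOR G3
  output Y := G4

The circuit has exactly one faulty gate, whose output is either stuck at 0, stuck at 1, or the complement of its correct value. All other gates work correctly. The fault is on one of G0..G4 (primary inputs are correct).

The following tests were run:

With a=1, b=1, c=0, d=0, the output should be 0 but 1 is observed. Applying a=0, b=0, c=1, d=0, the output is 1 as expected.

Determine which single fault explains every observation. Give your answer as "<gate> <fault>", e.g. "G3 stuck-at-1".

G4 stuck-at-1

Fault-free values for test 1 (a=1, b=1, c=0, d=0): G0=1, G1=0, G2=0, G3=0, G4=0, giving Y=0. Observed 1.
Test 1: faults giving observed 1 are {G4 stuck-at-1, G4 inverted output}.
Test 2 (a=0, b=0, c=1, d=0): fault-free G0=0, G1=0, G2=0, G3=0, G4=1 → 1; observed 1. Eliminates G4 inverted output.
Only G4 stuck-at-1 is consistent with every test.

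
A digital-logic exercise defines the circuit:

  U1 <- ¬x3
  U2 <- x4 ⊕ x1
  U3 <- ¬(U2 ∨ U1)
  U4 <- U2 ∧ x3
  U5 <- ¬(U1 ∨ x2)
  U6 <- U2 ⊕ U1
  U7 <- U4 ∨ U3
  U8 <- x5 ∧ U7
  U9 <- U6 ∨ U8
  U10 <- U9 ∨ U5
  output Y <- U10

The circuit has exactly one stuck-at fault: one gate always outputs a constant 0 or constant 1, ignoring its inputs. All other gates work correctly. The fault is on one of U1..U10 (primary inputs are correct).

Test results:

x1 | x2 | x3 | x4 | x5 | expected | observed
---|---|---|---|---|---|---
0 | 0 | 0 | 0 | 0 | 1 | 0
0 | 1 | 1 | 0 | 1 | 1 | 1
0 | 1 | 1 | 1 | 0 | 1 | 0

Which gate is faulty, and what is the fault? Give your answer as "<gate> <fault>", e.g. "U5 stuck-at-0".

Fault-free values for test 1 (x1=0, x2=0, x3=0, x4=0, x5=0): U1=1, U2=0, U3=0, U4=0, U5=0, U6=1, U7=0, U8=0, U9=1, U10=1, giving Y=1. Observed 0.
Test 1: faults giving observed 0 are {U2 stuck-at-1, U6 stuck-at-0, U9 stuck-at-0, U10 stuck-at-0}.
Test 2 (x1=0, x2=1, x3=1, x4=0, x5=1): fault-free U1=0, U2=0, U3=1, U4=0, U5=0, U6=0, U7=1, U8=1, U9=1, U10=1 → 1; observed 1. Eliminates U9 stuck-at-0, U10 stuck-at-0.
Test 3 (x1=0, x2=1, x3=1, x4=1, x5=0): fault-free U1=0, U2=1, U3=0, U4=1, U5=0, U6=1, U7=1, U8=0, U9=1, U10=1 → 1; observed 0. Eliminates U2 stuck-at-1.
Only U6 stuck-at-0 is consistent with every test.

U6 stuck-at-0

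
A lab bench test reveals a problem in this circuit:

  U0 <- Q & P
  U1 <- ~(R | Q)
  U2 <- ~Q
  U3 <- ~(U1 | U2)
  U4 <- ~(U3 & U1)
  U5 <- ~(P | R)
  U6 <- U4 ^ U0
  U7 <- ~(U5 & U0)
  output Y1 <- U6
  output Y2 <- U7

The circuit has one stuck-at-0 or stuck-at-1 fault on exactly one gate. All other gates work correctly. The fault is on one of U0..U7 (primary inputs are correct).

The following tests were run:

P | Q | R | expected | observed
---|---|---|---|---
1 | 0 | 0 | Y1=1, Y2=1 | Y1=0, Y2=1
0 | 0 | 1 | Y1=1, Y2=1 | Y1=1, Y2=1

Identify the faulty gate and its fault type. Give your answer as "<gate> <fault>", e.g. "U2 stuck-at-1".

U3 stuck-at-1

Fault-free values for test 1 (P=1, Q=0, R=0): U0=0, U1=1, U2=1, U3=0, U4=1, U5=0, U6=1, U7=1, giving Y1=1, Y2=1. Observed Y1=0, Y2=1.
Test 1: faults giving observed Y1=0, Y2=1 are {U0 stuck-at-1, U3 stuck-at-1, U4 stuck-at-0, U6 stuck-at-0}.
Test 2 (P=0, Q=0, R=1): fault-free U0=0, U1=0, U2=1, U3=0, U4=1, U5=0, U6=1, U7=1 → Y1=1, Y2=1; observed Y1=1, Y2=1. Eliminates U0 stuck-at-1, U4 stuck-at-0, U6 stuck-at-0.
Only U3 stuck-at-1 is consistent with every test.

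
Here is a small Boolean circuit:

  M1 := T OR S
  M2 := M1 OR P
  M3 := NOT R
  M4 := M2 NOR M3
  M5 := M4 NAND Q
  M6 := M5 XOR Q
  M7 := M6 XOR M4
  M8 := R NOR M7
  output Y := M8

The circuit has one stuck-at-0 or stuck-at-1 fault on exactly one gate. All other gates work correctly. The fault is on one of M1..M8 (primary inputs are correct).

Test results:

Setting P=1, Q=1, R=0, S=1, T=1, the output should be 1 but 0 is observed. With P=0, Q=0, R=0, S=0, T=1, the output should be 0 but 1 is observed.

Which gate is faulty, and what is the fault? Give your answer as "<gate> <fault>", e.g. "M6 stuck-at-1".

Fault-free values for test 1 (P=1, Q=1, R=0, S=1, T=1): M1=1, M2=1, M3=1, M4=0, M5=1, M6=0, M7=0, M8=1, giving Y=1. Observed 0.
Test 1: faults giving observed 0 are {M5 stuck-at-0, M6 stuck-at-1, M7 stuck-at-1, M8 stuck-at-0}.
Test 2 (P=0, Q=0, R=0, S=0, T=1): fault-free M1=1, M2=1, M3=1, M4=0, M5=1, M6=1, M7=1, M8=0 → 0; observed 1. Eliminates M6 stuck-at-1, M7 stuck-at-1, M8 stuck-at-0.
Only M5 stuck-at-0 is consistent with every test.

M5 stuck-at-0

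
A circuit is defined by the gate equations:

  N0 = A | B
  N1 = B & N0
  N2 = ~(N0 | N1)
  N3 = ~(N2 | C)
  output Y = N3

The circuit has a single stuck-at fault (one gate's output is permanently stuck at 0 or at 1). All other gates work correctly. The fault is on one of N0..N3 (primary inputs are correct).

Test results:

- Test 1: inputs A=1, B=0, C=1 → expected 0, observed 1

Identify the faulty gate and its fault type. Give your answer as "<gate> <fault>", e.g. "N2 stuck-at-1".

Fault-free values for test 1 (A=1, B=0, C=1): N0=1, N1=0, N2=0, N3=0, giving Y=0. Observed 1.
Test 1: faults giving observed 1 are {N3 stuck-at-1}.
Only N3 stuck-at-1 is consistent with every test.

N3 stuck-at-1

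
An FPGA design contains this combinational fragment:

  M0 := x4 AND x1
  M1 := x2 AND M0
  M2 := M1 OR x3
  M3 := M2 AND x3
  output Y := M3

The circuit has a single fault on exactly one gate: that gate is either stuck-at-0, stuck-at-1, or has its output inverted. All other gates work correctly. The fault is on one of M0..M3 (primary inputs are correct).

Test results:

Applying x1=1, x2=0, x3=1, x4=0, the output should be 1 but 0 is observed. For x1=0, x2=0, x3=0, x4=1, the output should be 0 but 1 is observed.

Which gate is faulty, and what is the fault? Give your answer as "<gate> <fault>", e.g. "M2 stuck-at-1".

M3 inverted output

Fault-free values for test 1 (x1=1, x2=0, x3=1, x4=0): M0=0, M1=0, M2=1, M3=1, giving Y=1. Observed 0.
Test 1: faults giving observed 0 are {M2 stuck-at-0, M2 inverted output, M3 stuck-at-0, M3 inverted output}.
Test 2 (x1=0, x2=0, x3=0, x4=1): fault-free M0=0, M1=0, M2=0, M3=0 → 0; observed 1. Eliminates M2 stuck-at-0, M2 inverted output, M3 stuck-at-0.
Only M3 inverted output is consistent with every test.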